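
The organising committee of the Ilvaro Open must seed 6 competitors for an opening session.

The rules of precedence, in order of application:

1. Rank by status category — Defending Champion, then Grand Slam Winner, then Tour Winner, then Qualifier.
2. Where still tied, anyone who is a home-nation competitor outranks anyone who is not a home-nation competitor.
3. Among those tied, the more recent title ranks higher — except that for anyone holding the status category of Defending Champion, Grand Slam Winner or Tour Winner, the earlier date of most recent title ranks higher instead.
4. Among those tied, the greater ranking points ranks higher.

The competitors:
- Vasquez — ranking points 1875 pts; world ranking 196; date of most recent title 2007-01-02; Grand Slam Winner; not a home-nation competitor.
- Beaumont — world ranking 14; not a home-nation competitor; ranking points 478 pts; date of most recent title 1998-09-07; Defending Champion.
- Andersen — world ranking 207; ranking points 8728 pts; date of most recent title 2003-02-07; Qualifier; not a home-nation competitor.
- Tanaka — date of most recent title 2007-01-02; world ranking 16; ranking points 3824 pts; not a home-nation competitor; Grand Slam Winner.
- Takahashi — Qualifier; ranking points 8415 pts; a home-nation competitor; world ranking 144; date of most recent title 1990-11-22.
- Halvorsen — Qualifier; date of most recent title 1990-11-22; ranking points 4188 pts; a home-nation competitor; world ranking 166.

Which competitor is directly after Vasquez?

Takahashi

By status category: Beaumont (Defending Champion); then Tanaka and Vasquez (Grand Slam Winner); then Takahashi, Halvorsen and Andersen (Qualifier).
Tanaka and Vasquez are each not a home-nation competitor, so the next rule applies.
Tanaka and Vasquez both have date of most recent title 2007-01-02, so the next rule applies.
Among Tanaka and Vasquez, by ranking points (higher first): Tanaka (3824 pts) before Vasquez (1875 pts).
Among Takahashi, Halvorsen and Andersen, a home-nation competitor before not a home-nation competitor: Takahashi and Halvorsen (a home-nation competitor) before Andersen (not a home-nation competitor).
Takahashi and Halvorsen both have date of most recent title 1990-11-22, so the next rule applies.
Among Takahashi and Halvorsen, by ranking points (higher first): Takahashi (8415 pts) before Halvorsen (4188 pts).
Order: Beaumont, Tanaka, Vasquez, Takahashi, Halvorsen, Andersen.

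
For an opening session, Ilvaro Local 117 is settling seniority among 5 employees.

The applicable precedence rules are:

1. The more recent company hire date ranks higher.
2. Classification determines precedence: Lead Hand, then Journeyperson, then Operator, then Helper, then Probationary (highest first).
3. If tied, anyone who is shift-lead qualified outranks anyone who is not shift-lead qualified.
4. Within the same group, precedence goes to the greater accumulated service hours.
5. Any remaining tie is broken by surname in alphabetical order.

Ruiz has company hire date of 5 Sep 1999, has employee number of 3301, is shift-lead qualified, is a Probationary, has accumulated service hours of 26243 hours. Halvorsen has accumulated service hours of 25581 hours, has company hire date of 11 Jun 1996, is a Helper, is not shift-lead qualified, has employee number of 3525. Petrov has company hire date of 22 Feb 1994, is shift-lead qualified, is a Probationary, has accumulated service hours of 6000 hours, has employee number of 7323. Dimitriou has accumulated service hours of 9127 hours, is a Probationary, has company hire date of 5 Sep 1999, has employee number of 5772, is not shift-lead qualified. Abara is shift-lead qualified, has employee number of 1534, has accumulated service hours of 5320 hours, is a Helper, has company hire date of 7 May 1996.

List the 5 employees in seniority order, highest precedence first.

Ruiz, Dimitriou, Halvorsen, Abara, Petrov

By company hire date (later first): Ruiz and Dimitriou (both 5 Sep 1999); then Halvorsen (11 Jun 1996); then Abara (7 May 1996); then Petrov (22 Feb 1994).
Ruiz and Dimitriou are each Probationary, so the next rule applies.
Among Ruiz and Dimitriou, shift-lead qualified before not shift-lead qualified: Ruiz (shift-lead qualified) before Dimitriou (not shift-lead qualified).
Full order: Ruiz, Dimitriou, Halvorsen, Abara, Petrov.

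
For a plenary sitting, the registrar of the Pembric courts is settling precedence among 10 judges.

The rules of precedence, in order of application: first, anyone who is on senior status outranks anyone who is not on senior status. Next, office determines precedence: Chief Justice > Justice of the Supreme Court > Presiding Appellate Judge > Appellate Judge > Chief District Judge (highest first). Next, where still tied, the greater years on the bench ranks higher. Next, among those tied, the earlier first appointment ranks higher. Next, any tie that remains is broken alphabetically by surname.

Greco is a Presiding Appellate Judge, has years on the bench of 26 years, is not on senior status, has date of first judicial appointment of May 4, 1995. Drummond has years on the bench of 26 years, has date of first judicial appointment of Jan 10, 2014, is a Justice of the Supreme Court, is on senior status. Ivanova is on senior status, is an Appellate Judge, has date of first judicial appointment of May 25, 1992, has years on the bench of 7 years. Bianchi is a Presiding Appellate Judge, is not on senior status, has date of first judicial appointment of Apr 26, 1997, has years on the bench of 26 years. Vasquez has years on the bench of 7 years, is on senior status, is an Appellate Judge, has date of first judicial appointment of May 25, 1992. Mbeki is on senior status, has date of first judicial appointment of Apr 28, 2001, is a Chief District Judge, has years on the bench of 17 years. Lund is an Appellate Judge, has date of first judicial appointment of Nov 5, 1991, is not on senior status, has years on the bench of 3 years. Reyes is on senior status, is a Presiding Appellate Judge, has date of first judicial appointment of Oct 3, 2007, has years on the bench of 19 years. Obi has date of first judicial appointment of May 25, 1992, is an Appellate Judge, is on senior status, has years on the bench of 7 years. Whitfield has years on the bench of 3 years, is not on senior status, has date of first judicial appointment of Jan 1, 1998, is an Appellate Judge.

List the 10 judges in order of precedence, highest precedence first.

By the first rule: Drummond, Reyes, Ivanova, Obi, Vasquez and Mbeki (each on senior status); then Greco, Bianchi, Lund and Whitfield (each not on senior status).
Among Drummond, Reyes, Ivanova, Obi, Vasquez and Mbeki, by office: Drummond (Justice of the Supreme Court) before Reyes (Presiding Appellate Judge) before Ivanova, Obi and Vasquez (Appellate Judge) before Mbeki (Chief District Judge).
Ivanova, Obi and Vasquez all have years on the bench 7 years, so the next rule applies.
Ivanova, Obi and Vasquez all have date of first judicial appointment May 25, 1992, so the next rule applies.
Among Ivanova, Obi and Vasquez, alphabetically by surname: Ivanova before Obi before Vasquez.
Among Greco, Bianchi, Lund and Whitfield, by office: Greco and Bianchi (Presiding Appellate Judge) before Lund and Whitfield (Appellate Judge).
Greco and Bianchi both have years on the bench 26 years, so the next rule applies.
Among Greco and Bianchi, by date of first judicial appointment (earlier first): Greco (May 4, 1995) before Bianchi (Apr 26, 1997).
Lund and Whitfield both have years on the bench 3 years, so the next rule applies.
Among Lund and Whitfield, by date of first judicial appointment (earlier first): Lund (Nov 5, 1991) before Whitfield (Jan 1, 1998).
Full order: Drummond, Reyes, Ivanova, Obi, Vasquez, Mbeki, Greco, Bianchi, Lund, Whitfield.

Drummond, Reyes, Ivanova, Obi, Vasquez, Mbeki, Greco, Bianchi, Lund, Whitfield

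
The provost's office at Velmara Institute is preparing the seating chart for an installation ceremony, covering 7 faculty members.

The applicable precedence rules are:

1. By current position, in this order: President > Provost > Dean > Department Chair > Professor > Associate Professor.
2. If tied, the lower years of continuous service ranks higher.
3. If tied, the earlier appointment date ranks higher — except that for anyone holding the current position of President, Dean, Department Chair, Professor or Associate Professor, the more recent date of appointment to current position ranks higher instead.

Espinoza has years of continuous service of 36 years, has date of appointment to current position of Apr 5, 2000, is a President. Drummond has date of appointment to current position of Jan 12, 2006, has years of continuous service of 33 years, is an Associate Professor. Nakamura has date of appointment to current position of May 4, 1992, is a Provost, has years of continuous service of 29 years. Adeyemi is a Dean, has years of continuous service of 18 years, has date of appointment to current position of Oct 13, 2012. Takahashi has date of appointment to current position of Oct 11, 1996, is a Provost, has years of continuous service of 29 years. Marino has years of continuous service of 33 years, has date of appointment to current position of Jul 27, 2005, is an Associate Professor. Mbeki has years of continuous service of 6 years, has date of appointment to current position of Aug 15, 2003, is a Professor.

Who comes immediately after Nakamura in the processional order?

Takahashi

By current position: Espinoza (President); then Nakamura and Takahashi (Provost); then Adeyemi (Dean); then Mbeki (Professor); then Drummond and Marino (Associate Professor).
Nakamura and Takahashi both have years of continuous service 29 years, so the next rule applies.
Among Nakamura and Takahashi, by date of appointment to current position (earlier first): Nakamura (May 4, 1992) before Takahashi (Oct 11, 1996).
Drummond and Marino both have years of continuous service 33 years, so the next rule applies.
Among Drummond and Marino, by date of appointment to current position (later first) (reversed rule for this group): Drummond (Jan 12, 2006) before Marino (Jul 27, 2005).
Order: Espinoza, Nakamura, Takahashi, Adeyemi, Mbeki, Drummond, Marino.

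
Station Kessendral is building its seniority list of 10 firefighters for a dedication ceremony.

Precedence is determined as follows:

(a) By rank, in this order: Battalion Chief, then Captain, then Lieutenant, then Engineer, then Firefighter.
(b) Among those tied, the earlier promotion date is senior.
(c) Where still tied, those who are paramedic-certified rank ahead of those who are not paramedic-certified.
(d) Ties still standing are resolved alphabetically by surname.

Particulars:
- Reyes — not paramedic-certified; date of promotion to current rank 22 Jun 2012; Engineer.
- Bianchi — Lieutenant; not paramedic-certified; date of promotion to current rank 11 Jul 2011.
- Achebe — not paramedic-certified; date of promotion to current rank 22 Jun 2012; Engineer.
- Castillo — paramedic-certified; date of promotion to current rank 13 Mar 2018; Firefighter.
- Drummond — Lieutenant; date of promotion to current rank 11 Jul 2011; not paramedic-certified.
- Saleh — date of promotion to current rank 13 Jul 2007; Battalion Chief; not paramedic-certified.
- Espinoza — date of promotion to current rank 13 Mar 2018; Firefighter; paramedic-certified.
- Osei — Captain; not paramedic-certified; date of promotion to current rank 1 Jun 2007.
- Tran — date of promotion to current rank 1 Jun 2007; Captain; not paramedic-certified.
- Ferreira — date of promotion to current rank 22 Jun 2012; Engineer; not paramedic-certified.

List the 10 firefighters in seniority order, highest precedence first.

By rank: Saleh (Battalion Chief); then Osei and Tran (Captain); then Bianchi and Drummond (Lieutenant); then Achebe, Ferreira and Reyes (Engineer); then Castillo and Espinoza (Firefighter).
Osei and Tran both have date of promotion to current rank 1 Jun 2007, so the next rule applies.
Osei and Tran are each not paramedic-certified, so the next rule applies.
Among Osei and Tran, alphabetically by surname: Osei before Tran.
Bianchi and Drummond both have date of promotion to current rank 11 Jul 2011, so the next rule applies.
Bianchi and Drummond are each not paramedic-certified, so the next rule applies.
Among Bianchi and Drummond, alphabetically by surname: Bianchi before Drummond.
Achebe, Ferreira and Reyes all have date of promotion to current rank 22 Jun 2012, so the next rule applies.
Achebe, Ferreira and Reyes are each not paramedic-certified, so the next rule applies.
Among Achebe, Ferreira and Reyes, alphabetically by surname: Achebe before Ferreira before Reyes.
Castillo and Espinoza both have date of promotion to current rank 13 Mar 2018, so the next rule applies.
Castillo and Espinoza are each paramedic-certified, so the next rule applies.
Among Castillo and Espinoza, alphabetically by surname: Castillo before Espinoza.
Full order: Saleh, Osei, Tran, Bianchi, Drummond, Achebe, Ferreira, Reyes, Castillo, Espinoza.

Saleh, Osei, Tran, Bianchi, Drummond, Achebe, Ferreira, Reyes, Castillo, Espinoza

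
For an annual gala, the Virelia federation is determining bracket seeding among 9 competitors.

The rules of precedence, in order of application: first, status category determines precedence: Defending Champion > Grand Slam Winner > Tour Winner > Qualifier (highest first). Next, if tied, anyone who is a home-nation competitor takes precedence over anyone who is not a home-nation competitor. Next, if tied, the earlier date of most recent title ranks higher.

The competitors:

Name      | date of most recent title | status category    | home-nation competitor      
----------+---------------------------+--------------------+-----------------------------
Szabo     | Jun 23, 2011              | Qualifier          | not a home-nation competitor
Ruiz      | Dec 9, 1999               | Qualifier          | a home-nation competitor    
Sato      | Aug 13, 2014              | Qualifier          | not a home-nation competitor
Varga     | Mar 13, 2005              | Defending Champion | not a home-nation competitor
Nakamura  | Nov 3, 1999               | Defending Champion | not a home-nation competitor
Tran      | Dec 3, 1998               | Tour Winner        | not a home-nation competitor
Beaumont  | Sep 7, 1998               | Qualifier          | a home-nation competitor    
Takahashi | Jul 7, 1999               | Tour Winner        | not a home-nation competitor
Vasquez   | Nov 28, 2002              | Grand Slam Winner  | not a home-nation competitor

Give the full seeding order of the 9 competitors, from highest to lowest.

By status category: Nakamura and Varga (Defending Champion); then Vasquez (Grand Slam Winner); then Tran and Takahashi (Tour Winner); then Beaumont, Ruiz, Szabo and Sato (Qualifier).
Nakamura and Varga are each not a home-nation competitor, so the next rule applies.
Among Nakamura and Varga, by date of most recent title (earlier first): Nakamura (Nov 3, 1999) before Varga (Mar 13, 2005).
Tran and Takahashi are each not a home-nation competitor, so the next rule applies.
Among Tran and Takahashi, by date of most recent title (earlier first): Tran (Dec 3, 1998) before Takahashi (Jul 7, 1999).
Among Beaumont, Ruiz, Szabo and Sato, a home-nation competitor before not a home-nation competitor: Beaumont and Ruiz (a home-nation competitor) before Szabo and Sato (not a home-nation competitor).
Among Beaumont and Ruiz, by date of most recent title (earlier first): Beaumont (Sep 7, 1998) before Ruiz (Dec 9, 1999).
Among Szabo and Sato, by date of most recent title (earlier first): Szabo (Jun 23, 2011) before Sato (Aug 13, 2014).
Full order: Nakamura, Varga, Vasquez, Tran, Takahashi, Beaumont, Ruiz, Szabo, Sato.

Nakamura, Varga, Vasquez, Tran, Takahashi, Beaumont, Ruiz, Szabo, Sato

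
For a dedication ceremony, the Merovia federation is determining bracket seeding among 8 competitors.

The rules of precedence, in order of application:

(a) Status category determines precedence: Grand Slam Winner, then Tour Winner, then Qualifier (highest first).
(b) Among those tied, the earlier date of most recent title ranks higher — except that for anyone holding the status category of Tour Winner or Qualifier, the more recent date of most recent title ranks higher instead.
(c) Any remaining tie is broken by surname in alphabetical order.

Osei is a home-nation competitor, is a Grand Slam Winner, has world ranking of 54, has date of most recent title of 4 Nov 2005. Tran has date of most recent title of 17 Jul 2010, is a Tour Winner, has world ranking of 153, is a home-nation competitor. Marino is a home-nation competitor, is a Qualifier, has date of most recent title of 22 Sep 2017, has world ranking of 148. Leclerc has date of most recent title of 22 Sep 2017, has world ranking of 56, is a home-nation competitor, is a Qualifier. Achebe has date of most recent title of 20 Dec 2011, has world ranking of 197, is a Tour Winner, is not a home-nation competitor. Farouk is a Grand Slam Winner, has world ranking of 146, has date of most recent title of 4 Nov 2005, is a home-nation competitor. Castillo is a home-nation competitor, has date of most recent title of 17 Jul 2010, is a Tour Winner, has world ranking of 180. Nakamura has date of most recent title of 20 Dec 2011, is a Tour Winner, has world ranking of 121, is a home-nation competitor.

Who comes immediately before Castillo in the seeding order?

By status category: Farouk and Osei (Grand Slam Winner); then Achebe, Nakamura, Castillo and Tran (Tour Winner); then Leclerc and Marino (Qualifier).
Farouk and Osei both have date of most recent title 4 Nov 2005, so the next rule applies.
Among Farouk and Osei, alphabetically by surname: Farouk before Osei.
Among Achebe, Nakamura, Castillo and Tran, by date of most recent title (later first) (reversed rule for this group): Achebe and Nakamura (20 Dec 2011) before Castillo and Tran (17 Jul 2010).
Among Achebe and Nakamura, alphabetically by surname: Achebe before Nakamura.
Among Castillo and Tran, alphabetically by surname: Castillo before Tran.
Leclerc and Marino both have date of most recent title 22 Sep 2017, so the next rule applies.
Among Leclerc and Marino, alphabetically by surname: Leclerc before Marino.
Order: Farouk, Osei, Achebe, Nakamura, Castillo, Tran, Leclerc, Marino.

Nakamura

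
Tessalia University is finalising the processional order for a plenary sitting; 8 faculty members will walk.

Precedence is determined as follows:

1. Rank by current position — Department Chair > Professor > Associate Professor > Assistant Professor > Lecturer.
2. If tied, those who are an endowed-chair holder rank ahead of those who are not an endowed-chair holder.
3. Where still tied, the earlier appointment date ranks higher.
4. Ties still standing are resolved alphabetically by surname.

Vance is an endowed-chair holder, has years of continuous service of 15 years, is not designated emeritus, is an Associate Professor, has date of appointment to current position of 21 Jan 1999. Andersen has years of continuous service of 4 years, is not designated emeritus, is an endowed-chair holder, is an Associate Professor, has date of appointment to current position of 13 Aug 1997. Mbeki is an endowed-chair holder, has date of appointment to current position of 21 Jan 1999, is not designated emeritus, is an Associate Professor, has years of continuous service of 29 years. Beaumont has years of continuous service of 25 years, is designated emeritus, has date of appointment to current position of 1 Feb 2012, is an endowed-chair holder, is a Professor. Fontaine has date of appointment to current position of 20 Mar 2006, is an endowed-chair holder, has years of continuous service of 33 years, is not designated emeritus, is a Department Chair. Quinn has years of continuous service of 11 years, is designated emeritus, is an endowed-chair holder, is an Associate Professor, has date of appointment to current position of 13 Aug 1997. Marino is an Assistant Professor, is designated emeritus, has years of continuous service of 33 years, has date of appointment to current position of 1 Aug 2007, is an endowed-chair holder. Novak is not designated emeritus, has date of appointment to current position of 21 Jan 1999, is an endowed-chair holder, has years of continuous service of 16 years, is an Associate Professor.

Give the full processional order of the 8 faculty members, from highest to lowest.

By current position: Fontaine (Department Chair); then Beaumont (Professor); then Andersen, Quinn, Mbeki, Novak and Vance (Associate Professor); then Marino (Assistant Professor).
Andersen, Quinn, Mbeki, Novak and Vance are each an endowed-chair holder, so the next rule applies.
Among Andersen, Quinn, Mbeki, Novak and Vance, by date of appointment to current position (earlier first): Andersen and Quinn (13 Aug 1997) before Mbeki, Novak and Vance (21 Jan 1999).
Among Andersen and Quinn, alphabetically by surname: Andersen before Quinn.
Among Mbeki, Novak and Vance, alphabetically by surname: Mbeki before Novak before Vance.
Full order: Fontaine, Beaumont, Andersen, Quinn, Mbeki, Novak, Vance, Marino.

Fontaine, Beaumont, Andersen, Quinn, Mbeki, Novak, Vance, Marino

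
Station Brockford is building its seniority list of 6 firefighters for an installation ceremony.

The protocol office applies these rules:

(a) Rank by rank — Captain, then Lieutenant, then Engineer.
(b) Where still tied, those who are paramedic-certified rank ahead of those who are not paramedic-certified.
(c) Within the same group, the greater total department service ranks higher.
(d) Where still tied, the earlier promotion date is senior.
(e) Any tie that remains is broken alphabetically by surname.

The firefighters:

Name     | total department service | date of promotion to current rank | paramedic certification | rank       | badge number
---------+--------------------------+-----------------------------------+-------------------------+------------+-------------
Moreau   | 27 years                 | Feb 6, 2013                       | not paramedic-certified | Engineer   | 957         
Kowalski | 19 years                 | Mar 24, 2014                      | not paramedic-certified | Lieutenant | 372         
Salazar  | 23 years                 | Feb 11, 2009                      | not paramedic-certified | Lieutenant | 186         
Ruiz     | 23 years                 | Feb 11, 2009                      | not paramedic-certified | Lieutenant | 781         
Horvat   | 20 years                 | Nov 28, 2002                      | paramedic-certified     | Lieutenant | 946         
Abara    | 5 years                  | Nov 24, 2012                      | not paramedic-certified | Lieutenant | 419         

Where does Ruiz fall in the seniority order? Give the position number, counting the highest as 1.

2

By rank: Horvat, Ruiz, Salazar, Kowalski and Abara (Lieutenant); then Moreau (Engineer).
Among Horvat, Ruiz, Salazar, Kowalski and Abara, paramedic-certified before not paramedic-certified: Horvat (paramedic-certified) before Ruiz, Salazar, Kowalski and Abara (not paramedic-certified).
Among Ruiz, Salazar, Kowalski and Abara, by total department service (higher first): Ruiz and Salazar (23 years) before Kowalski (19 years) before Abara (5 years).
Ruiz and Salazar both have date of promotion to current rank Feb 11, 2009, so the next rule applies.
Among Ruiz and Salazar, alphabetically by surname: Ruiz before Salazar.
Order: Horvat, Ruiz, Salazar, Kowalski, Abara, Moreau. So position 2.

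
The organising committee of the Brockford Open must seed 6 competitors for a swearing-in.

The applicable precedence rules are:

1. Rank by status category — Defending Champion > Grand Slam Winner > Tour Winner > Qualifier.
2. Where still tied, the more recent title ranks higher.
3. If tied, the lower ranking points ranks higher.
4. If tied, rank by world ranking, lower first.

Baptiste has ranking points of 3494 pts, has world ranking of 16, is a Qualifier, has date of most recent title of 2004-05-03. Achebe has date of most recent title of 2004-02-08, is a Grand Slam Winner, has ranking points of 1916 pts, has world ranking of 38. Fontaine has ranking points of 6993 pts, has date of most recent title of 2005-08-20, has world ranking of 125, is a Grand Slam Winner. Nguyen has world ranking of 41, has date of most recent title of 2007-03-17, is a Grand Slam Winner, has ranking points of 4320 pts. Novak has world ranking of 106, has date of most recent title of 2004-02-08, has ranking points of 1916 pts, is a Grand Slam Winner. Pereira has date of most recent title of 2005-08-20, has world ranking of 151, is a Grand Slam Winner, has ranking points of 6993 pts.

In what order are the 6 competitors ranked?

By status category: Nguyen, Fontaine, Pereira, Achebe and Novak (Grand Slam Winner); then Baptiste (Qualifier).
Among Nguyen, Fontaine, Pereira, Achebe and Novak, by date of most recent title (later first): Nguyen (2007-03-17) before Fontaine and Pereira (2005-08-20) before Achebe and Novak (2004-02-08).
Fontaine and Pereira both have ranking points 6993 pts, so the next rule applies.
Among Fontaine and Pereira, by world ranking (lower first): Fontaine (125) before Pereira (151).
Achebe and Novak both have ranking points 1916 pts, so the next rule applies.
Among Achebe and Novak, by world ranking (lower first): Achebe (38) before Novak (106).
Full order: Nguyen, Fontaine, Pereira, Achebe, Novak, Baptiste.

Nguyen, Fontaine, Pereira, Achebe, Novak, Baptiste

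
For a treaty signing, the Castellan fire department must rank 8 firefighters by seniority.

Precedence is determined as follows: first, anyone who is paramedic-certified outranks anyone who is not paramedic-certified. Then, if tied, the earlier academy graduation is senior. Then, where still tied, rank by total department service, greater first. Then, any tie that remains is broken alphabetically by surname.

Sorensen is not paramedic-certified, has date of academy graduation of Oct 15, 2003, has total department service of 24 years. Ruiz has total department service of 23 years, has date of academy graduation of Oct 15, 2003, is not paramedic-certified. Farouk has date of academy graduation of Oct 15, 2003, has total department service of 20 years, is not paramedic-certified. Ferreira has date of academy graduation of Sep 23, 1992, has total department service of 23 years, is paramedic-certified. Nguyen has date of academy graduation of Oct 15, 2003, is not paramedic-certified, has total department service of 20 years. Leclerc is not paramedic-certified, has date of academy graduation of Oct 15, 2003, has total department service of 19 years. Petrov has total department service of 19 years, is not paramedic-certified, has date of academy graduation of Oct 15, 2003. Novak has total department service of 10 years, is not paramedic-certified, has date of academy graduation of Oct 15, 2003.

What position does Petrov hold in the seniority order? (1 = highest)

7

By the first rule: Ferreira (paramedic-certified); then Sorensen, Ruiz, Farouk, Nguyen, Leclerc, Petrov and Novak (each not paramedic-certified).
Sorensen, Ruiz, Farouk, Nguyen, Leclerc, Petrov and Novak all have date of academy graduation Oct 15, 2003, so the next rule applies.
Among Sorensen, Ruiz, Farouk, Nguyen, Leclerc, Petrov and Novak, by total department service (higher first): Sorensen (24 years) before Ruiz (23 years) before Farouk and Nguyen (20 years) before Leclerc and Petrov (19 years) before Novak (10 years).
Among Farouk and Nguyen, alphabetically by surname: Farouk before Nguyen.
Among Leclerc and Petrov, alphabetically by surname: Leclerc before Petrov.
Order: Ferreira, Sorensen, Ruiz, Farouk, Nguyen, Leclerc, Petrov, Novak. So position 7.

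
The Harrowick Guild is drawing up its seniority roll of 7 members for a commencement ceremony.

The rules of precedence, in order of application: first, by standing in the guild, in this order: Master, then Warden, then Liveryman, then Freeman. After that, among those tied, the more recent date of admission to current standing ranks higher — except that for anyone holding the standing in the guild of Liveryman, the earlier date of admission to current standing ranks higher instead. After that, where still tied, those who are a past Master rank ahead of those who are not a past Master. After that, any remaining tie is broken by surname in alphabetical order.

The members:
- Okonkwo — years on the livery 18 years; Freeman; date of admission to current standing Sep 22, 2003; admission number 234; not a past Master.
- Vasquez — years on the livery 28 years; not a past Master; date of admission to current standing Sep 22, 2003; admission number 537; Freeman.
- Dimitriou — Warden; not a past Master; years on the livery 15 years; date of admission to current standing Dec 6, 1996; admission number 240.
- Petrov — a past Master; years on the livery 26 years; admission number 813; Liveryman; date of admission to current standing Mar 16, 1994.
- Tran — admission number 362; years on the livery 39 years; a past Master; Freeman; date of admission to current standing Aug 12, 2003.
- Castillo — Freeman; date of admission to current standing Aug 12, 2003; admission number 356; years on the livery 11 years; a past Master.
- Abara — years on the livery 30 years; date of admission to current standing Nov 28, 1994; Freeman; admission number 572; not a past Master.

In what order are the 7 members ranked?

Dimitriou, Petrov, Okonkwo, Vasquez, Castillo, Tran, Abara

By standing in the guild: Dimitriou (Warden); then Petrov (Liveryman); then Okonkwo, Vasquez, Castillo, Tran and Abara (Freeman).
Among Okonkwo, Vasquez, Castillo, Tran and Abara, by date of admission to current standing (later first): Okonkwo and Vasquez (Sep 22, 2003) before Castillo and Tran (Aug 12, 2003) before Abara (Nov 28, 1994).
Okonkwo and Vasquez are each not a past Master, so the next rule applies.
Among Okonkwo and Vasquez, alphabetically by surname: Okonkwo before Vasquez.
Castillo and Tran are each a past Master, so the next rule applies.
Among Castillo and Tran, alphabetically by surname: Castillo before Tran.
Full order: Dimitriou, Petrov, Okonkwo, Vasquez, Castillo, Tran, Abara.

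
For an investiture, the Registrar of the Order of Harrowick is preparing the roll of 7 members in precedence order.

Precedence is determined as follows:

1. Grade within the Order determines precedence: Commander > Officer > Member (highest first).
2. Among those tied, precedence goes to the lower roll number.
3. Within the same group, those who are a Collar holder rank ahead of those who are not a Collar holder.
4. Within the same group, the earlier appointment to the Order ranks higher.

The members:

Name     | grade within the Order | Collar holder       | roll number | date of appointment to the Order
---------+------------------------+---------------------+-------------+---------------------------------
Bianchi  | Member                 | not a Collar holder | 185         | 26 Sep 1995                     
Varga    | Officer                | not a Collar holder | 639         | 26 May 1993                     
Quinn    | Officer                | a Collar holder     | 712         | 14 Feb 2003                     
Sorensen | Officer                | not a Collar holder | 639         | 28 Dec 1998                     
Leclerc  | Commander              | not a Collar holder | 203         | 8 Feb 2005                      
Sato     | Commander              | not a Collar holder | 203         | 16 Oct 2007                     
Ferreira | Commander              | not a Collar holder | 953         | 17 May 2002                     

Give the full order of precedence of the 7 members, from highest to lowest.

By grade within the Order: Leclerc, Sato and Ferreira (Commander); then Varga, Sorensen and Quinn (Officer); then Bianchi (Member).
Among Leclerc, Sato and Ferreira, by roll number (lower first): Leclerc and Sato (203) before Ferreira (953).
Leclerc and Sato are each not a Collar holder, so the next rule applies.
Among Leclerc and Sato, by date of appointment to the Order (earlier first): Leclerc (8 Feb 2005) before Sato (16 Oct 2007).
Among Varga, Sorensen and Quinn, by roll number (lower first): Varga and Sorensen (639) before Quinn (712).
Varga and Sorensen are each not a Collar holder, so the next rule applies.
Among Varga and Sorensen, by date of appointment to the Order (earlier first): Varga (26 May 1993) before Sorensen (28 Dec 1998).
Full order: Leclerc, Sato, Ferreira, Varga, Sorensen, Quinn, Bianchi.

Leclerc, Sato, Ferreira, Varga, Sorensen, Quinn, Bianchi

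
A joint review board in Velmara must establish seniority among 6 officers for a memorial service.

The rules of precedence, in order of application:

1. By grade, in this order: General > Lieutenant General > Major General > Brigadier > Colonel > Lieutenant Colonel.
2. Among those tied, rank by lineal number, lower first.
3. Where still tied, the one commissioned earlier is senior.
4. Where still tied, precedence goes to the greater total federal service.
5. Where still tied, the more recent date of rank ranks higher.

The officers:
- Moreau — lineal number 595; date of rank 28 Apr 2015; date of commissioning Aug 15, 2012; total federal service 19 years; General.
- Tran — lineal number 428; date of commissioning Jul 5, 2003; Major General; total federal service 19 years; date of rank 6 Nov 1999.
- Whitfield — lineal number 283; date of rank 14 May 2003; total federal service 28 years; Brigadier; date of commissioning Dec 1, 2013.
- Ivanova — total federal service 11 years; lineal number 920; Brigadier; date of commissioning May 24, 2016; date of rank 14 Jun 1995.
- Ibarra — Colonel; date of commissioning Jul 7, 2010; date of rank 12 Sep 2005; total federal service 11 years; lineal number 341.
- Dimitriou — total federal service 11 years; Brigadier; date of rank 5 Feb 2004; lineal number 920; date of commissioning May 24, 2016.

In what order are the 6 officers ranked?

By grade: Moreau (General); then Tran (Major General); then Whitfield, Dimitriou and Ivanova (Brigadier); then Ibarra (Colonel).
Among Whitfield, Dimitriou and Ivanova, by lineal number (lower first): Whitfield (283) before Dimitriou and Ivanova (920).
Dimitriou and Ivanova both have date of commissioning May 24, 2016, so the next rule applies.
Dimitriou and Ivanova both have total federal service 11 years, so the next rule applies.
Among Dimitriou and Ivanova, by date of rank (later first): Dimitriou (5 Feb 2004) before Ivanova (14 Jun 1995).
Full order: Moreau, Tran, Whitfield, Dimitriou, Ivanova, Ibarra.

Moreau, Tran, Whitfield, Dimitriou, Ivanova, Ibarra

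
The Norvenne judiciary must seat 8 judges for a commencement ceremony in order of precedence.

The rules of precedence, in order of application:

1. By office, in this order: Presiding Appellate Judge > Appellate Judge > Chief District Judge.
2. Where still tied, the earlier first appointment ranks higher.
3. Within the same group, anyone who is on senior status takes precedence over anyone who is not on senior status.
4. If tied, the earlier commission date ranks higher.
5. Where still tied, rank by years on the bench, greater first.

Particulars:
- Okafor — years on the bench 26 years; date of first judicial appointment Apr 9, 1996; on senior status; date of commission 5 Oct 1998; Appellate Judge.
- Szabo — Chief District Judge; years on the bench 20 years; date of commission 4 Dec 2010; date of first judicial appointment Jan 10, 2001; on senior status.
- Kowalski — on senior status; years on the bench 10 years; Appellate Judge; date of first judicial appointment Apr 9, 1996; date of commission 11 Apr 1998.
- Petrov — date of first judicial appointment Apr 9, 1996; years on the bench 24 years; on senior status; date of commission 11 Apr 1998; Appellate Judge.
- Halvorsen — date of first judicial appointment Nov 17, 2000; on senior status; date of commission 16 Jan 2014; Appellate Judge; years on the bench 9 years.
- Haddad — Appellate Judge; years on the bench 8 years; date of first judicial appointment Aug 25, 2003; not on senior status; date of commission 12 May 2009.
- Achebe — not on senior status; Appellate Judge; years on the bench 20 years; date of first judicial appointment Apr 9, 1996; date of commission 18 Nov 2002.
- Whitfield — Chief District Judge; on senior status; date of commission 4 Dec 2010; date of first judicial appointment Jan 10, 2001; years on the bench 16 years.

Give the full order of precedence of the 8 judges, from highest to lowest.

Petrov, Kowalski, Okafor, Achebe, Halvorsen, Haddad, Szabo, Whitfield

By office: Petrov, Kowalski, Okafor, Achebe, Halvorsen and Haddad (Appellate Judge); then Szabo and Whitfield (Chief District Judge).
Among Petrov, Kowalski, Okafor, Achebe, Halvorsen and Haddad, by date of first judicial appointment (earlier first): Petrov, Kowalski, Okafor and Achebe (Apr 9, 1996) before Halvorsen (Nov 17, 2000) before Haddad (Aug 25, 2003).
Among Petrov, Kowalski, Okafor and Achebe, on senior status before not on senior status: Petrov, Kowalski and Okafor (on senior status) before Achebe (not on senior status).
Among Petrov, Kowalski and Okafor, by date of commission (earlier first): Petrov and Kowalski (11 Apr 1998) before Okafor (5 Oct 1998).
Among Petrov and Kowalski, by years on the bench (higher first): Petrov (24 years) before Kowalski (10 years).
Szabo and Whitfield both have date of first judicial appointment Jan 10, 2001, so the next rule applies.
Szabo and Whitfield are each on senior status, so the next rule applies.
Szabo and Whitfield both have date of commission 4 Dec 2010, so the next rule applies.
Among Szabo and Whitfield, by years on the bench (higher first): Szabo (20 years) before Whitfield (16 years).
Full order: Petrov, Kowalski, Okafor, Achebe, Halvorsen, Haddad, Szabo, Whitfield.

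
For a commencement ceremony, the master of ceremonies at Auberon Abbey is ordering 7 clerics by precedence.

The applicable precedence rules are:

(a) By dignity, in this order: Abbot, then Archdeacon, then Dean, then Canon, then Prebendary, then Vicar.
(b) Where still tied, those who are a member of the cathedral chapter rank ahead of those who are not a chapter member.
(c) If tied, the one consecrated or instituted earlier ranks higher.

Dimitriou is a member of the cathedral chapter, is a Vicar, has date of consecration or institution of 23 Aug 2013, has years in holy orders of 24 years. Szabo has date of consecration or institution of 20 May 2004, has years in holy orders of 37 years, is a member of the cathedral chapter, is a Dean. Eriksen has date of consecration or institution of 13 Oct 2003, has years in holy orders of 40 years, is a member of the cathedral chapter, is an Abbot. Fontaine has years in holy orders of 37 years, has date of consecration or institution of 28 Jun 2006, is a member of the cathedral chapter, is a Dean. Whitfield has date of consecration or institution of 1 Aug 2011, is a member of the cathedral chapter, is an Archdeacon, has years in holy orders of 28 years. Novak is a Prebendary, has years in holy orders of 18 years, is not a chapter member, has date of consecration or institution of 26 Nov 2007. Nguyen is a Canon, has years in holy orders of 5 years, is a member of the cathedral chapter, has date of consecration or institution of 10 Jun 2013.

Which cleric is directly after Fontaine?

By dignity: Eriksen (Abbot); then Whitfield (Archdeacon); then Szabo and Fontaine (Dean); then Nguyen (Canon); then Novak (Prebendary); then Dimitriou (Vicar).
Szabo and Fontaine are each a member of the cathedral chapter, so the next rule applies.
Among Szabo and Fontaine, by date of consecration or institution (earlier first): Szabo (20 May 2004) before Fontaine (28 Jun 2006).
Order: Eriksen, Whitfield, Szabo, Fontaine, Nguyen, Novak, Dimitriou.

Nguyen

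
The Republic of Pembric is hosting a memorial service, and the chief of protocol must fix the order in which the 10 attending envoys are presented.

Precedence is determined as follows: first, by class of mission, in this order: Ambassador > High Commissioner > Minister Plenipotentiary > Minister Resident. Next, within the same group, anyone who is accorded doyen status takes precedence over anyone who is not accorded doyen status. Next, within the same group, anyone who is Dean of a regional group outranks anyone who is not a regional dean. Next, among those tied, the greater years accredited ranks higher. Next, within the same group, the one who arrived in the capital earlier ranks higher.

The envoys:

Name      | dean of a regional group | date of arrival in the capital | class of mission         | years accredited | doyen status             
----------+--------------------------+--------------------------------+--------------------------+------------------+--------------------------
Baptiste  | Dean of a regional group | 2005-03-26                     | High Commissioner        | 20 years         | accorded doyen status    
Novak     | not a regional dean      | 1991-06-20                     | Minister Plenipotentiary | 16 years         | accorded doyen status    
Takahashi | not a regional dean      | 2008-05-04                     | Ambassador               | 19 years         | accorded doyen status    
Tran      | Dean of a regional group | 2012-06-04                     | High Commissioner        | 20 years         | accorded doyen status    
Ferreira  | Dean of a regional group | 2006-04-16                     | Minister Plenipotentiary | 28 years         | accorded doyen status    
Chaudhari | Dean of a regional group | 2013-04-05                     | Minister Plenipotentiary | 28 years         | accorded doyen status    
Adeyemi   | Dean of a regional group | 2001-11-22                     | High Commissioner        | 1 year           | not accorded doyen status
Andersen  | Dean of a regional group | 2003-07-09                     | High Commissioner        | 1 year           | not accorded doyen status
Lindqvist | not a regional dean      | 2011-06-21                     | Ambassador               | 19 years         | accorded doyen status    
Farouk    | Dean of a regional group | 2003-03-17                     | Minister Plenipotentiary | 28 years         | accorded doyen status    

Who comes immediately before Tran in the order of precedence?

Baptiste

By class of mission: Takahashi and Lindqvist (Ambassador); then Baptiste, Tran, Adeyemi and Andersen (High Commissioner); then Farouk, Ferreira, Chaudhari and Novak (Minister Plenipotentiary).
Takahashi and Lindqvist are each accorded doyen status, so the next rule applies.
Takahashi and Lindqvist are each not a regional dean, so the next rule applies.
Takahashi and Lindqvist both have years accredited 19 years, so the next rule applies.
Among Takahashi and Lindqvist, by date of arrival in the capital (earlier first): Takahashi (2008-05-04) before Lindqvist (2011-06-21).
Among Baptiste, Tran, Adeyemi and Andersen, accorded doyen status before not accorded doyen status: Baptiste and Tran (accorded doyen status) before Adeyemi and Andersen (not accorded doyen status).
Baptiste and Tran are each Dean of a regional group, so the next rule applies.
Baptiste and Tran both have years accredited 20 years, so the next rule applies.
Among Baptiste and Tran, by date of arrival in the capital (earlier first): Baptiste (2005-03-26) before Tran (2012-06-04).
Adeyemi and Andersen are each Dean of a regional group, so the next rule applies.
Adeyemi and Andersen both have years accredited 1 year, so the next rule applies.
Among Adeyemi and Andersen, by date of arrival in the capital (earlier first): Adeyemi (2001-11-22) before Andersen (2003-07-09).
Farouk, Ferreira, Chaudhari and Novak are each accorded doyen status, so the next rule applies.
Among Farouk, Ferreira, Chaudhari and Novak, Dean of a regional group before not a regional dean: Farouk, Ferreira and Chaudhari (Dean of a regional group) before Novak (not a regional dean).
Farouk, Ferreira and Chaudhari all have years accredited 28 years, so the next rule applies.
Among Farouk, Ferreira and Chaudhari, by date of arrival in the capital (earlier first): Farouk (2003-03-17) before Ferreira (2006-04-16) before Chaudhari (2013-04-05).
Order: Takahashi, Lindqvist, Baptiste, Tran, Adeyemi, Andersen, Farouk, Ferreira, Chaudhari, Novak.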